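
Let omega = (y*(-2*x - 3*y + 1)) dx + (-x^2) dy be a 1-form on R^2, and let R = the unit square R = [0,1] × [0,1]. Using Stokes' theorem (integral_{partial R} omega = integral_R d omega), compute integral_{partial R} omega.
integral_(partial R) omega = 2

Stokes: integral_partial_R omega = integral_R d omega with d omega = (∂Q/∂x - ∂P/∂y) dx ∧ dy.
  ∂Q/∂x = -2*x
  ∂P/∂y = -2*x - 6*y + 1
  integrand = ∂Q/∂x - ∂P/∂y = 6*y - 1.
Integrating over R: integral_0^1 integral_0^1 (6*y - 1) dx dy = 2.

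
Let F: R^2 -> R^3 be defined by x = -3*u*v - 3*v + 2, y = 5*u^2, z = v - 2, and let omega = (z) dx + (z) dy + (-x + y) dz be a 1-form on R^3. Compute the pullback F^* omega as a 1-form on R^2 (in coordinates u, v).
F^* omega = (10*u*v - 20*u - 3*v^2 + 6*v) du + (5*u^2 + 6*u + 4) dv

Using F^*(f dg) = (f ∘ F) d(g ∘ F), substitute each coordinate x_i by F_i(u, v) in f_i, and replace dx_i by d F_i = (∂F_i/∂u) du + (∂F_i/∂v) dv.
  For the x component: f_1(F) = v - 2; d F_1 = (-3*v) du + (-3*u - 3) dv
  For the y component: f_2(F) = v - 2; d F_2 = (10*u) du + (0) dv
  For the z component: f_3(F) = 5*u^2 + 3*u*v + 3*v - 2; d F_3 = (0) du + (1) dv
Combining and collecting du, dv coefficients:
  coeff of du: 10*u*v - 20*u - 3*v^2 + 6*v
  coeff of dv: 5*u^2 + 6*u + 4
F^* omega = (10*u*v - 20*u - 3*v^2 + 6*v) du + (5*u^2 + 6*u + 4) dv.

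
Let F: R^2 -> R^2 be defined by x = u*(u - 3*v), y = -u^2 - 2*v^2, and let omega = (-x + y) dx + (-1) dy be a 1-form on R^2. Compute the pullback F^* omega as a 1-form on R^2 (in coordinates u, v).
F^* omega = (-4*u^3 + 12*u^2*v - 13*u*v^2 + 2*u + 6*v^3) du + (6*u^3 - 9*u^2*v + 6*u*v^2 + 4*v) dv

Using F^*(f dg) = (f ∘ F) d(g ∘ F), substitute each coordinate x_i by F_i(u, v) in f_i, and replace dx_i by d F_i = (∂F_i/∂u) du + (∂F_i/∂v) dv.
  For the x component: f_1(F) = -2*u^2 + 3*u*v - 2*v^2; d F_1 = (2*u - 3*v) du + (-3*u) dv
  For the y component: f_2(F) = -1; d F_2 = (-2*u) du + (-4*v) dv
Combining and collecting du, dv coefficients:
  coeff of du: -4*u^3 + 12*u^2*v - 13*u*v^2 + 2*u + 6*v^3
  coeff of dv: 6*u^3 - 9*u^2*v + 6*u*v^2 + 4*v
F^* omega = (-4*u^3 + 12*u^2*v - 13*u*v^2 + 2*u + 6*v^3) du + (6*u^3 - 9*u^2*v + 6*u*v^2 + 4*v) dv.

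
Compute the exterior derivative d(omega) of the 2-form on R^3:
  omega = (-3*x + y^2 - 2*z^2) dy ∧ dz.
d(omega) = (-3) dx ∧ dy ∧ dz

For a 2-form omega = sum_{i<j} g_{ij} dx_i ∧ dx_j, the exterior derivative is
  d(omega) = sum_{i<j} d(g_{ij}) ∧ dx_i ∧ dx_j = sum_{i<j, k} (∂g_{ij}/∂x_k) dx_k ∧ dx_i ∧ dx_j.
Expand each term, using dx_k ∧ dx_i ∧ dx_j = sgn(permutation) dx_{(a)} ∧ dx_{(b)} ∧ dx_{(c)} with (a < b < c) sorted:
  d(-3*x + y^2 - 2*z^2) includes (∂/∂x)(-3*x + y^2 - 2*z^2) dx = (-3) dx, which multiplied by dy ∧ dz gives (-3) dx ∧ dy ∧ dz
Collecting like 3-forms: d(omega) = (-3) dx ∧ dy ∧ dz.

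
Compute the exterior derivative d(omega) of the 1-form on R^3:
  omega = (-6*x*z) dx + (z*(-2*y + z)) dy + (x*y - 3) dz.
d(omega) = (6*x + y) dx ∧ dz + (x + 2*y - 2*z) dy ∧ dz

For a 1-form omega = sum_i f_i dx_i, the exterior derivative is
  d(omega) = sum_{i < j} (∂f_j/∂x_i - ∂f_i/∂x_j) dx_i ∧ dx_j.
  coefficient of dx ∧ dz: ∂f_3/∂x - ∂f_1/∂z = ∂(x*y - 3)/∂x - ∂(-6*x*z)/∂z = 6*x + y
  coefficient of dy ∧ dz: ∂f_3/∂y - ∂f_2/∂z = ∂(x*y - 3)/∂y - ∂(z*(-2*y + z))/∂z = x + 2*y - 2*z
Assembling: d(omega) = (6*x + y) dx ∧ dz + (x + 2*y - 2*z) dy ∧ dz.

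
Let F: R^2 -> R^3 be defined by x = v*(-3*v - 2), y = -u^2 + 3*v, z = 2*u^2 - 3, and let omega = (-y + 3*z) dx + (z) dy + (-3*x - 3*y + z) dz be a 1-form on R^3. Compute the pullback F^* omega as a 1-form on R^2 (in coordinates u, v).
F^* omega = (2*u*(8*u^2 + 18*v^2 - 6*v - 3)) du + (-42*u^2*v - 8*u^2 + 18*v^2 + 60*v + 9) dv

Using F^*(f dg) = (f ∘ F) d(g ∘ F), substitute each coordinate x_i by F_i(u, v) in f_i, and replace dx_i by d F_i = (∂F_i/∂u) du + (∂F_i/∂v) dv.
  For the x component: f_1(F) = 7*u^2 - 3*v - 9; d F_1 = (0) du + (-6*v - 2) dv
  For the y component: f_2(F) = 2*u^2 - 3; d F_2 = (-2*u) du + (3) dv
  For the z component: f_3(F) = 5*u^2 + 9*v^2 - 3*v - 3; d F_3 = (4*u) du + (0) dv
Combining and collecting du, dv coefficients:
  coeff of du: 2*u*(8*u^2 + 18*v^2 - 6*v - 3)
  coeff of dv: -42*u^2*v - 8*u^2 + 18*v^2 + 60*v + 9
F^* omega = (2*u*(8*u^2 + 18*v^2 - 6*v - 3)) du + (-42*u^2*v - 8*u^2 + 18*v^2 + 60*v + 9) dv.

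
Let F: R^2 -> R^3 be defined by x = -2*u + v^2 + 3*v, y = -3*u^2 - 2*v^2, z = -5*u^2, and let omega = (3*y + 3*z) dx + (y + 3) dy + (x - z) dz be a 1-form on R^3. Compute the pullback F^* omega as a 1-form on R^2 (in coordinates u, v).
F^* omega = (-32*u^3 + 68*u^2 + 2*u*v^2 - 30*u*v - 18*u + 12*v^2) du + (-36*u^2*v - 72*u^2 - 4*v^3 - 18*v^2 - 12*v) dv

Using F^*(f dg) = (f ∘ F) d(g ∘ F), substitute each coordinate x_i by F_i(u, v) in f_i, and replace dx_i by d F_i = (∂F_i/∂u) du + (∂F_i/∂v) dv.
  For the x component: f_1(F) = -24*u^2 - 6*v^2; d F_1 = (-2) du + (2*v + 3) dv
  For the y component: f_2(F) = -3*u^2 - 2*v^2 + 3; d F_2 = (-6*u) du + (-4*v) dv
  For the z component: f_3(F) = 5*u^2 - 2*u + v^2 + 3*v; d F_3 = (-10*u) du + (0) dv
Combining and collecting du, dv coefficients:
  coeff of du: -32*u^3 + 68*u^2 + 2*u*v^2 - 30*u*v - 18*u + 12*v^2
  coeff of dv: -36*u^2*v - 72*u^2 - 4*v^3 - 18*v^2 - 12*v
F^* omega = (-32*u^3 + 68*u^2 + 2*u*v^2 - 30*u*v - 18*u + 12*v^2) du + (-36*u^2*v - 72*u^2 - 4*v^3 - 18*v^2 - 12*v) dv.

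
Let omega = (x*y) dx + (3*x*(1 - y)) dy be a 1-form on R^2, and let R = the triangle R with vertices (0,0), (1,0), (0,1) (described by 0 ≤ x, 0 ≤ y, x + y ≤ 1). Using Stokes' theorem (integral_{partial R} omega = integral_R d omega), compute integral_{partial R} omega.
integral_(partial R) omega = 5/6

Stokes: integral_partial_R omega = integral_R d omega with d omega = (∂Q/∂x - ∂P/∂y) dx ∧ dy.
  ∂Q/∂x = 3 - 3*y
  ∂P/∂y = x
  integrand = ∂Q/∂x - ∂P/∂y = -x - 3*y + 3.
Integrating over R: integral_0^1 integral_0^{1-x} (-x - 3*y + 3) dy dx = 5/6.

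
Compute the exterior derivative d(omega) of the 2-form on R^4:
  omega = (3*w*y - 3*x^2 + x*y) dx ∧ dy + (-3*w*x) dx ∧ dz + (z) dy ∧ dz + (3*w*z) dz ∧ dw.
d(omega) = (3*y) dx ∧ dy ∧ dw + (-3*x) dx ∧ dz ∧ dw

For a 2-form omega = sum_{i<j} g_{ij} dx_i ∧ dx_j, the exterior derivative is
  d(omega) = sum_{i<j} d(g_{ij}) ∧ dx_i ∧ dx_j = sum_{i<j, k} (∂g_{ij}/∂x_k) dx_k ∧ dx_i ∧ dx_j.
Expand each term, using dx_k ∧ dx_i ∧ dx_j = sgn(permutation) dx_{(a)} ∧ dx_{(b)} ∧ dx_{(c)} with (a < b < c) sorted:
  d(3*w*y - 3*x^2 + x*y) includes (∂/∂w)(3*w*y - 3*x^2 + x*y) dw = (3*y) dw, which multiplied by dx ∧ dy gives (3*y) dx ∧ dy ∧ dw
  d(-3*w*x) includes (∂/∂w)(-3*w*x) dw = (-3*x) dw, which multiplied by dx ∧ dz gives (-3*x) dx ∧ dz ∧ dw
Collecting like 3-forms: d(omega) = (3*y) dx ∧ dy ∧ dw + (-3*x) dx ∧ dz ∧ dw.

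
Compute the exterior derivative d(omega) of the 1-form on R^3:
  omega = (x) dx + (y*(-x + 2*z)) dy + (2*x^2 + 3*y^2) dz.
d(omega) = (-y) dx ∧ dy + (4*x) dx ∧ dz + (4*y) dy ∧ dz

For a 1-form omega = sum_i f_i dx_i, the exterior derivative is
  d(omega) = sum_{i < j} (∂f_j/∂x_i - ∂f_i/∂x_j) dx_i ∧ dx_j.
  coefficient of dx ∧ dy: ∂f_2/∂x - ∂f_1/∂y = ∂(y*(-x + 2*z))/∂x - ∂(x)/∂y = -y
  coefficient of dx ∧ dz: ∂f_3/∂x - ∂f_1/∂z = ∂(2*x^2 + 3*y^2)/∂x - ∂(x)/∂z = 4*x
  coefficient of dy ∧ dz: ∂f_3/∂y - ∂f_2/∂z = ∂(2*x^2 + 3*y^2)/∂y - ∂(y*(-x + 2*z))/∂z = 4*y
Assembling: d(omega) = (-y) dx ∧ dy + (4*x) dx ∧ dz + (4*y) dy ∧ dz.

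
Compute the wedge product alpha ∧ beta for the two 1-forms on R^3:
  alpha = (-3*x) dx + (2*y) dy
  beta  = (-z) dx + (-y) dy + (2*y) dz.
alpha ∧ beta = (y*(3*x + 2*z)) dx ∧ dy + (-6*x*y) dx ∧ dz + (4*y^2) dy ∧ dz

Distribute the wedge, using dx_i ∧ dx_j = -dx_j ∧ dx_i and dx_i ∧ dx_i = 0. For each pair (i, j) with i < j, the coefficient of dx_i ∧ dx_j in alpha ∧ beta is (alpha_i * beta_j - alpha_j * beta_i). Collecting: alpha ∧ beta = (y*(3*x + 2*z)) dx ∧ dy + (-6*x*y) dx ∧ dz + (4*y^2) dy ∧ dz.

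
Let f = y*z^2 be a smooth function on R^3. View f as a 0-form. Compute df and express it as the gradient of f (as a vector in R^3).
df = (0) dx + (z^2) dy + (2*y*z) dz; grad f = (0, z^2, 2*y*z)

For a 0-form f, d f = (∂f/∂x) dx + (∂f/∂y) dy + (∂f/∂z) dz. The components of the vector representation are exactly the entries of grad f in Cartesian coordinates:
  ∂f/∂x = 0
  ∂f/∂y = z^2
  ∂f/∂z = 2*y*z.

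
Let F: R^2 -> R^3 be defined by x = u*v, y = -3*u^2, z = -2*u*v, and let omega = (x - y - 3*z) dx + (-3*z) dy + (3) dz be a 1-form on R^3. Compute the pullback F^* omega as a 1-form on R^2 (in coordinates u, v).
F^* omega = (v*(-33*u^2 + 7*u*v - 6)) du + (u*(3*u^2 + 7*u*v - 6)) dv

Using F^*(f dg) = (f ∘ F) d(g ∘ F), substitute each coordinate x_i by F_i(u, v) in f_i, and replace dx_i by d F_i = (∂F_i/∂u) du + (∂F_i/∂v) dv.
  For the x component: f_1(F) = u*(3*u + 7*v); d F_1 = (v) du + (u) dv
  For the y component: f_2(F) = 6*u*v; d F_2 = (-6*u) du + (0) dv
  For the z component: f_3(F) = 3; d F_3 = (-2*v) du + (-2*u) dv
Combining and collecting du, dv coefficients:
  coeff of du: v*(-33*u^2 + 7*u*v - 6)
  coeff of dv: u*(3*u^2 + 7*u*v - 6)
F^* omega = (v*(-33*u^2 + 7*u*v - 6)) du + (u*(3*u^2 + 7*u*v - 6)) dv.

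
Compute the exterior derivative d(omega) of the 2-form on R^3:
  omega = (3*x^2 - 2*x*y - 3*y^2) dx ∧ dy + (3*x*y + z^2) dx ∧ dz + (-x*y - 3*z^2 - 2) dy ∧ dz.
d(omega) = (-3*x - y) dx ∧ dy ∧ dz

For a 2-form omega = sum_{i<j} g_{ij} dx_i ∧ dx_j, the exterior derivative is
  d(omega) = sum_{i<j} d(g_{ij}) ∧ dx_i ∧ dx_j = sum_{i<j, k} (∂g_{ij}/∂x_k) dx_k ∧ dx_i ∧ dx_j.
Expand each term, using dx_k ∧ dx_i ∧ dx_j = sgn(permutation) dx_{(a)} ∧ dx_{(b)} ∧ dx_{(c)} with (a < b < c) sorted:
  d(3*x*y + z^2) includes (∂/∂y)(3*x*y + z^2) dy = (3*x) dy, which multiplied by dx ∧ dz gives (-3*x) dx ∧ dy ∧ dz
  d(-x*y - 3*z^2 - 2) includes (∂/∂x)(-x*y - 3*z^2 - 2) dx = (-y) dx, which multiplied by dy ∧ dz gives (-y) dx ∧ dy ∧ dz
Collecting like 3-forms: d(omega) = (-3*x - y) dx ∧ dy ∧ dz.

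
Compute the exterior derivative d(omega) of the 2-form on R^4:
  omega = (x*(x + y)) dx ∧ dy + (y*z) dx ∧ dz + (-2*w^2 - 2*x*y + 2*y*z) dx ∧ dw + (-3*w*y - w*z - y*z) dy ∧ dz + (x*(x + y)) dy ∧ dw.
d(omega) = (-z) dx ∧ dy ∧ dz + (4*x + y - 2*z) dx ∧ dy ∧ dw + (-2*y) dx ∧ dz ∧ dw + (-3*y - z) dy ∧ dz ∧ dw

For a 2-form omega = sum_{i<j} g_{ij} dx_i ∧ dx_j, the exterior derivative is
  d(omega) = sum_{i<j} d(g_{ij}) ∧ dx_i ∧ dx_j = sum_{i<j, k} (∂g_{ij}/∂x_k) dx_k ∧ dx_i ∧ dx_j.
Expand each term, using dx_k ∧ dx_i ∧ dx_j = sgn(permutation) dx_{(a)} ∧ dx_{(b)} ∧ dx_{(c)} with (a < b < c) sorted:
  d(y*z) includes (∂/∂y)(y*z) dy = (z) dy, which multiplied by dx ∧ dz gives (-z) dx ∧ dy ∧ dz
  d(-2*w^2 - 2*x*y + 2*y*z) includes (∂/∂y)(-2*w^2 - 2*x*y + 2*y*z) dy = (-2*x + 2*z) dy, which multiplied by dx ∧ dw gives (2*x - 2*z) dx ∧ dy ∧ dw
  d(-2*w^2 - 2*x*y + 2*y*z) includes (∂/∂z)(-2*w^2 - 2*x*y + 2*y*z) dz = (2*y) dz, which multiplied by dx ∧ dw gives (-2*y) dx ∧ dz ∧ dw
  d(-3*w*y - w*z - y*z) includes (∂/∂w)(-3*w*y - w*z - y*z) dw = (-3*y - z) dw, which multiplied by dy ∧ dz gives (-3*y - z) dy ∧ dz ∧ dw
  d(x*(x + y)) includes (∂/∂x)(x*(x + y)) dx = (2*x + y) dx, which multiplied by dy ∧ dw gives (2*x + y) dx ∧ dy ∧ dw
Collecting like 3-forms: d(omega) = (-z) dx ∧ dy ∧ dz + (4*x + y - 2*z) dx ∧ dy ∧ dw + (-2*y) dx ∧ dz ∧ dw + (-3*y - z) dy ∧ dz ∧ dw.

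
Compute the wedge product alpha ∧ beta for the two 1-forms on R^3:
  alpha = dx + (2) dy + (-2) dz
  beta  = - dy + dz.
alpha ∧ beta = (-1) dx ∧ dy + (1) dx ∧ dz

Distribute the wedge, using dx_i ∧ dx_j = -dx_j ∧ dx_i and dx_i ∧ dx_i = 0. For each pair (i, j) with i < j, the coefficient of dx_i ∧ dx_j in alpha ∧ beta is (alpha_i * beta_j - alpha_j * beta_i). Collecting: alpha ∧ beta = (-1) dx ∧ dy + (1) dx ∧ dz.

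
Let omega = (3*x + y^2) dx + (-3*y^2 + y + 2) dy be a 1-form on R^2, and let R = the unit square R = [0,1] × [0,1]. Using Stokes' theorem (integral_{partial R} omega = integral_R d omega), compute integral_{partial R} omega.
integral_(partial R) omega = -1

Stokes: integral_partial_R omega = integral_R d omega with d omega = (∂Q/∂x - ∂P/∂y) dx ∧ dy.
  ∂Q/∂x = 0
  ∂P/∂y = 2*y
  integrand = ∂Q/∂x - ∂P/∂y = -2*y.
Integrating over R: integral_0^1 integral_0^1 (-2*y) dx dy = -1.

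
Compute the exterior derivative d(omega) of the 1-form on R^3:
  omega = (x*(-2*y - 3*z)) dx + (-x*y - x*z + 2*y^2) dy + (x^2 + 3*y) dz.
d(omega) = (2*x - y - z) dx ∧ dy + (5*x) dx ∧ dz + (x + 3) dy ∧ dz

For a 1-form omega = sum_i f_i dx_i, the exterior derivative is
  d(omega) = sum_{i < j} (∂f_j/∂x_i - ∂f_i/∂x_j) dx_i ∧ dx_j.
  coefficient of dx ∧ dy: ∂f_2/∂x - ∂f_1/∂y = ∂(-x*y - x*z + 2*y^2)/∂x - ∂(x*(-2*y - 3*z))/∂y = 2*x - y - z
  coefficient of dx ∧ dz: ∂f_3/∂x - ∂f_1/∂z = ∂(x^2 + 3*y)/∂x - ∂(x*(-2*y - 3*z))/∂z = 5*x
  coefficient of dy ∧ dz: ∂f_3/∂y - ∂f_2/∂z = ∂(x^2 + 3*y)/∂y - ∂(-x*y - x*z + 2*y^2)/∂z = x + 3
Assembling: d(omega) = (2*x - y - z) dx ∧ dy + (5*x) dx ∧ dz + (x + 3) dy ∧ dz.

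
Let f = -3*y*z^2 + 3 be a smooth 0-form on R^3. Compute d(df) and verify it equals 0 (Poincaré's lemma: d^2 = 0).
d(df) = 0

Step 1: df = sum_i (∂f/∂x_i) dx_i = (0) dx + (-3*z^2) dy + (-6*y*z) dz.
Step 2: Apply d again. Using the 1-form formula, the coefficient of dx ∧ dy in d(df) is ∂^2 f/∂x ∂y - ∂^2 f/∂y ∂x = (0) - (0) = 0 (equality of mixed partials for smooth f).
Similarly for dx ∧ dz and dy ∧ dz — all coefficients vanish. So d(df) = 0.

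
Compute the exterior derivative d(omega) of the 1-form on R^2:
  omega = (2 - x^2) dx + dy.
d(omega) = 0

For a 1-form omega = sum_i f_i dx_i, the exterior derivative is
  d(omega) = sum_{i < j} (∂f_j/∂x_i - ∂f_i/∂x_j) dx_i ∧ dx_j.

Assembling: d(omega) = 0.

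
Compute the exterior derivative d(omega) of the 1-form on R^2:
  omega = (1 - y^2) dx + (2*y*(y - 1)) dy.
d(omega) = (2*y) dx ∧ dy

For a 1-form omega = sum_i f_i dx_i, the exterior derivative is
  d(omega) = sum_{i < j} (∂f_j/∂x_i - ∂f_i/∂x_j) dx_i ∧ dx_j.
  coefficient of dx ∧ dy: ∂f_2/∂x - ∂f_1/∂y = ∂(2*y*(y - 1))/∂x - ∂(1 - y^2)/∂y = 2*y
Assembling: d(omega) = (2*y) dx ∧ dy.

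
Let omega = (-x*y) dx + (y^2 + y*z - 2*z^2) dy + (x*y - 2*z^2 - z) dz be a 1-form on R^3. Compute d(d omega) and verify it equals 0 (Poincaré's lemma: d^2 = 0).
d(d omega) = 0

Step 1: d omega = sum_{i<j} (∂f_j/∂x_i - ∂f_i/∂x_j) dx_i ∧ dx_j:
  coeff of dx ∧ dy: x
  coeff of dx ∧ dz: y
  coeff of dy ∧ dz: x - y + 4*z
Step 2: Apply d again to each 2-form coefficient. The only possible 3-form in R^3 is dx ∧ dy ∧ dz, with coefficient
  ∂(coeff of dy∧dz)/∂x - ∂(coeff of dx∧dz)/∂y + ∂(coeff of dx∧dy)/∂z
  = ∂/∂x (x - y + 4*z) - ∂/∂y (y) + ∂/∂z (x).
Each of these terms simplifies to sums of mixed partials that cancel in pairs. The result is 0 (by equality of mixed partials for smooth functions — Schwarz / Clairaut).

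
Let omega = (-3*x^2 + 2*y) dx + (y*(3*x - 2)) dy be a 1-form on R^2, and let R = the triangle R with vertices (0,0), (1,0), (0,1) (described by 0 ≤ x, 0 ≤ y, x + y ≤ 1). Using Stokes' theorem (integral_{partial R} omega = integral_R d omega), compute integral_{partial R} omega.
integral_(partial R) omega = -1/2

Stokes: integral_partial_R omega = integral_R d omega with d omega = (∂Q/∂x - ∂P/∂y) dx ∧ dy.
  ∂Q/∂x = 3*y
  ∂P/∂y = 2
  integrand = ∂Q/∂x - ∂P/∂y = 3*y - 2.
Integrating over R: integral_0^1 integral_0^{1-x} (3*y - 2) dy dx = -1/2.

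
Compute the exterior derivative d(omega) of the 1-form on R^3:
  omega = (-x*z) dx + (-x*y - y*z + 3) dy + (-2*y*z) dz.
d(omega) = (-y) dx ∧ dy + (x) dx ∧ dz + (y - 2*z) dy ∧ dz

For a 1-form omega = sum_i f_i dx_i, the exterior derivative is
  d(omega) = sum_{i < j} (∂f_j/∂x_i - ∂f_i/∂x_j) dx_i ∧ dx_j.
  coefficient of dx ∧ dy: ∂f_2/∂x - ∂f_1/∂y = ∂(-x*y - y*z + 3)/∂x - ∂(-x*z)/∂y = -y
  coefficient of dx ∧ dz: ∂f_3/∂x - ∂f_1/∂z = ∂(-2*y*z)/∂x - ∂(-x*z)/∂z = x
  coefficient of dy ∧ dz: ∂f_3/∂y - ∂f_2/∂z = ∂(-2*y*z)/∂y - ∂(-x*y - y*z + 3)/∂z = y - 2*z
Assembling: d(omega) = (-y) dx ∧ dy + (x) dx ∧ dz + (y - 2*z) dy ∧ dz.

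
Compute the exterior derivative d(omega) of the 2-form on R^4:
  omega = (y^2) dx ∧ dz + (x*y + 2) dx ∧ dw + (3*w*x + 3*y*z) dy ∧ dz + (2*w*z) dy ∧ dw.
d(omega) = (3*w - 2*y) dx ∧ dy ∧ dz + (-x) dx ∧ dy ∧ dw + (-2*w + 3*x) dy ∧ dz ∧ dw

For a 2-form omega = sum_{i<j} g_{ij} dx_i ∧ dx_j, the exterior derivative is
  d(omega) = sum_{i<j} d(g_{ij}) ∧ dx_i ∧ dx_j = sum_{i<j, k} (∂g_{ij}/∂x_k) dx_k ∧ dx_i ∧ dx_j.
Expand each term, using dx_k ∧ dx_i ∧ dx_j = sgn(permutation) dx_{(a)} ∧ dx_{(b)} ∧ dx_{(c)} with (a < b < c) sorted:
  d(y^2) includes (∂/∂y)(y^2) dy = (2*y) dy, which multiplied by dx ∧ dz gives (-2*y) dx ∧ dy ∧ dz
  d(x*y + 2) includes (∂/∂y)(x*y + 2) dy = (x) dy, which multiplied by dx ∧ dw gives (-x) dx ∧ dy ∧ dw
  d(3*w*x + 3*y*z) includes (∂/∂x)(3*w*x + 3*y*z) dx = (3*w) dx, which multiplied by dy ∧ dz gives (3*w) dx ∧ dy ∧ dz
  d(3*w*x + 3*y*z) includes (∂/∂w)(3*w*x + 3*y*z) dw = (3*x) dw, which multiplied by dy ∧ dz gives (3*x) dy ∧ dz ∧ dw
  d(2*w*z) includes (∂/∂z)(2*w*z) dz = (2*w) dz, which multiplied by dy ∧ dw gives (-2*w) dy ∧ dz ∧ dw
Collecting like 3-forms: d(omega) = (3*w - 2*y) dx ∧ dy ∧ dz + (-x) dx ∧ dy ∧ dw + (-2*w + 3*x) dy ∧ dz ∧ dw.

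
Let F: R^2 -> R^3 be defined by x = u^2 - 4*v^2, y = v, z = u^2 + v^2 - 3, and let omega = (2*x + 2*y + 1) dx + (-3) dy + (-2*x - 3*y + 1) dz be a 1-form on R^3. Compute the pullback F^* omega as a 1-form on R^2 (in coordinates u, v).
F^* omega = (2*u*(2 - v)) du + (-20*u^2*v + 80*v^3 - 22*v^2 - 6*v - 3) dv

Using F^*(f dg) = (f ∘ F) d(g ∘ F), substitute each coordinate x_i by F_i(u, v) in f_i, and replace dx_i by d F_i = (∂F_i/∂u) du + (∂F_i/∂v) dv.
  For the x component: f_1(F) = 2*u^2 - 8*v^2 + 2*v + 1; d F_1 = (2*u) du + (-8*v) dv
  For the y component: f_2(F) = -3; d F_2 = (0) du + (1) dv
  For the z component: f_3(F) = -2*u^2 + 8*v^2 - 3*v + 1; d F_3 = (2*u) du + (2*v) dv
Combining and collecting du, dv coefficients:
  coeff of du: 2*u*(2 - v)
  coeff of dv: -20*u^2*v + 80*v^3 - 22*v^2 - 6*v - 3
F^* omega = (2*u*(2 - v)) du + (-20*u^2*v + 80*v^3 - 22*v^2 - 6*v - 3) dv.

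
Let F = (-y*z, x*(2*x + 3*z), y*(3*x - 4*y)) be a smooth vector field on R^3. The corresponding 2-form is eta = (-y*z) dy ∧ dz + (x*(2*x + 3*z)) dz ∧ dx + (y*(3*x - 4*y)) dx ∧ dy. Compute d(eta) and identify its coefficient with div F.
d(eta) = (0) dx ∧ dy ∧ dz; div F = 0

For a 2-form in R^3 of the form above, applying d gives a 3-form with coefficient ∂P/∂x + ∂Q/∂y + ∂R/∂z:
  ∂P/∂x = 0
  ∂Q/∂y = 0
  ∂R/∂z = 0
Sum = 0, which is exactly div F.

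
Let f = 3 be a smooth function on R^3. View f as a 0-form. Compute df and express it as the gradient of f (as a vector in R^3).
df = (0) dx + (0) dy + (0) dz; grad f = (0, 0, 0)

For a 0-form f, d f = (∂f/∂x) dx + (∂f/∂y) dy + (∂f/∂z) dz. The components of the vector representation are exactly the entries of grad f in Cartesian coordinates:
  ∂f/∂x = 0
  ∂f/∂y = 0
  ∂f/∂z = 0.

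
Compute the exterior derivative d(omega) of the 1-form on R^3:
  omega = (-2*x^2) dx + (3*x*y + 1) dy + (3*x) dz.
d(omega) = (3*y) dx ∧ dy + (3) dx ∧ dz

For a 1-form omega = sum_i f_i dx_i, the exterior derivative is
  d(omega) = sum_{i < j} (∂f_j/∂x_i - ∂f_i/∂x_j) dx_i ∧ dx_j.
  coefficient of dx ∧ dy: ∂f_2/∂x - ∂f_1/∂y = ∂(3*x*y + 1)/∂x - ∂(-2*x^2)/∂y = 3*y
  coefficient of dx ∧ dz: ∂f_3/∂x - ∂f_1/∂z = ∂(3*x)/∂x - ∂(-2*x^2)/∂z = 3
Assembling: d(omega) = (3*y) dx ∧ dy + (3) dx ∧ dz.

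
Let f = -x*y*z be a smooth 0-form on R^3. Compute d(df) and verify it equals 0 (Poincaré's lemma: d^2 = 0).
d(df) = 0

Step 1: df = sum_i (∂f/∂x_i) dx_i = (-y*z) dx + (-x*z) dy + (-x*y) dz.
Step 2: Apply d again. Using the 1-form formula, the coefficient of dx ∧ dy in d(df) is ∂^2 f/∂x ∂y - ∂^2 f/∂y ∂x = (-z) - (-z) = 0 (equality of mixed partials for smooth f).
Similarly for dx ∧ dz and dy ∧ dz — all coefficients vanish. So d(df) = 0.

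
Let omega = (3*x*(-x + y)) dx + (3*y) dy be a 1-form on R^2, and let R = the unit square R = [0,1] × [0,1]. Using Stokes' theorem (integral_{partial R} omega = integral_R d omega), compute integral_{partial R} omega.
integral_(partial R) omega = -3/2

Stokes: integral_partial_R omega = integral_R d omega with d omega = (∂Q/∂x - ∂P/∂y) dx ∧ dy.
  ∂Q/∂x = 0
  ∂P/∂y = 3*x
  integrand = ∂Q/∂x - ∂P/∂y = -3*x.
Integrating over R: integral_0^1 integral_0^1 (-3*x) dx dy = -3/2.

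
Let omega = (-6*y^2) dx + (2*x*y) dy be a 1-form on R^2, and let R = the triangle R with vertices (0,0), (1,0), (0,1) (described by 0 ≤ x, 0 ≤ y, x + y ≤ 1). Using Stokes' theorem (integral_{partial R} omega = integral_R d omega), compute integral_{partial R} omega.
integral_(partial R) omega = 7/3

Stokes: integral_partial_R omega = integral_R d omega with d omega = (∂Q/∂x - ∂P/∂y) dx ∧ dy.
  ∂Q/∂x = 2*y
  ∂P/∂y = -12*y
  integrand = ∂Q/∂x - ∂P/∂y = 14*y.
Integrating over R: integral_0^1 integral_0^{1-x} (14*y) dy dx = 7/3.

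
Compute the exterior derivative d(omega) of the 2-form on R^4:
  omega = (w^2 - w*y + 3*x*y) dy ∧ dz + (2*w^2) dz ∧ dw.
d(omega) = (3*y) dx ∧ dy ∧ dz + (2*w - y) dy ∧ dz ∧ dw

For a 2-form omega = sum_{i<j} g_{ij} dx_i ∧ dx_j, the exterior derivative is
  d(omega) = sum_{i<j} d(g_{ij}) ∧ dx_i ∧ dx_j = sum_{i<j, k} (∂g_{ij}/∂x_k) dx_k ∧ dx_i ∧ dx_j.
Expand each term, using dx_k ∧ dx_i ∧ dx_j = sgn(permutation) dx_{(a)} ∧ dx_{(b)} ∧ dx_{(c)} with (a < b < c) sorted:
  d(w^2 - w*y + 3*x*y) includes (∂/∂x)(w^2 - w*y + 3*x*y) dx = (3*y) dx, which multiplied by dy ∧ dz gives (3*y) dx ∧ dy ∧ dz
  d(w^2 - w*y + 3*x*y) includes (∂/∂w)(w^2 - w*y + 3*x*y) dw = (2*w - y) dw, which multiplied by dy ∧ dz gives (2*w - y) dy ∧ dz ∧ dw
Collecting like 3-forms: d(omega) = (3*y) dx ∧ dy ∧ dz + (2*w - y) dy ∧ dz ∧ dw.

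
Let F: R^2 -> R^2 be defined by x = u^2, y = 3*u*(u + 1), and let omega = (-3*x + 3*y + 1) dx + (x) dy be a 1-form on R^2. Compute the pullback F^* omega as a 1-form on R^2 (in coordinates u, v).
F^* omega = (u*(18*u^2 + 21*u + 2)) du

Using F^*(f dg) = (f ∘ F) d(g ∘ F), substitute each coordinate x_i by F_i(u, v) in f_i, and replace dx_i by d F_i = (∂F_i/∂u) du + (∂F_i/∂v) dv.
  For the x component: f_1(F) = 6*u^2 + 9*u + 1; d F_1 = (2*u) du + (0) dv
  For the y component: f_2(F) = u^2; d F_2 = (6*u + 3) du + (0) dv
Combining and collecting du, dv coefficients:
  coeff of du: u*(18*u^2 + 21*u + 2)
  coeff of dv: 0
F^* omega = (u*(18*u^2 + 21*u + 2)) du.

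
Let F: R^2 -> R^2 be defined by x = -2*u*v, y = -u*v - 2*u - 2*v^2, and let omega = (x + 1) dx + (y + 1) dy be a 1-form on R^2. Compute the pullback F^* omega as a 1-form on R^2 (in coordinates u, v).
F^* omega = (5*u*v^2 + 4*u*v + 4*u + 2*v^3 + 4*v^2 - 3*v - 2) du + (5*u^2*v + 2*u^2 + 6*u*v^2 + 8*u*v - 3*u + 8*v^3 - 4*v) dv

Using F^*(f dg) = (f ∘ F) d(g ∘ F), substitute each coordinate x_i by F_i(u, v) in f_i, and replace dx_i by d F_i = (∂F_i/∂u) du + (∂F_i/∂v) dv.
  For the x component: f_1(F) = -2*u*v + 1; d F_1 = (-2*v) du + (-2*u) dv
  For the y component: f_2(F) = -u*v - 2*u - 2*v^2 + 1; d F_2 = (-v - 2) du + (-u - 4*v) dv
Combining and collecting du, dv coefficients:
  coeff of du: 5*u*v^2 + 4*u*v + 4*u + 2*v^3 + 4*v^2 - 3*v - 2
  coeff of dv: 5*u^2*v + 2*u^2 + 6*u*v^2 + 8*u*v - 3*u + 8*v^3 - 4*v
F^* omega = (5*u*v^2 + 4*u*v + 4*u + 2*v^3 + 4*v^2 - 3*v - 2) du + (5*u^2*v + 2*u^2 + 6*u*v^2 + 8*u*v - 3*u + 8*v^3 - 4*v) dv.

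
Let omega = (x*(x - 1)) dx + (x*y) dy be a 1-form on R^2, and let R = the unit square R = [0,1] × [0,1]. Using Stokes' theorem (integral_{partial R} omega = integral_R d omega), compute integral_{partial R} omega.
integral_(partial R) omega = 1/2

Stokes: integral_partial_R omega = integral_R d omega with d omega = (∂Q/∂x - ∂P/∂y) dx ∧ dy.
  ∂Q/∂x = y
  ∂P/∂y = 0
  integrand = ∂Q/∂x - ∂P/∂y = y.
Integrating over R: integral_0^1 integral_0^1 (y) dx dy = 1/2.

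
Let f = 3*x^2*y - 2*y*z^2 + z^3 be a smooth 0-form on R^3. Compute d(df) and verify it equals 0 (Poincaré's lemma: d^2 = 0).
d(df) = 0

Step 1: df = sum_i (∂f/∂x_i) dx_i = (6*x*y) dx + (3*x^2 - 2*z^2) dy + (z*(-4*y + 3*z)) dz.
Step 2: Apply d again. Using the 1-form formula, the coefficient of dx ∧ dy in d(df) is ∂^2 f/∂x ∂y - ∂^2 f/∂y ∂x = (6*x) - (6*x) = 0 (equality of mixed partials for smooth f).
Similarly for dx ∧ dz and dy ∧ dz — all coefficients vanish. So d(df) = 0.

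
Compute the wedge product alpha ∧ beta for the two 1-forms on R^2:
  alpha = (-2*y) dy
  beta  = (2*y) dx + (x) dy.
alpha ∧ beta = (4*y^2) dx ∧ dy

Distribute the wedge, using dx_i ∧ dx_j = -dx_j ∧ dx_i and dx_i ∧ dx_i = 0. For each pair (i, j) with i < j, the coefficient of dx_i ∧ dx_j in alpha ∧ beta is (alpha_i * beta_j - alpha_j * beta_i). Collecting: alpha ∧ beta = (4*y^2) dx ∧ dy.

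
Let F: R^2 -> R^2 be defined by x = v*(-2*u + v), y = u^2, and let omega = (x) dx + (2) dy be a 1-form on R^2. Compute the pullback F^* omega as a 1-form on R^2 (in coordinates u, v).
F^* omega = (4*u*v^2 + 4*u - 2*v^3) du + (2*v*(2*u^2 - 3*u*v + v^2)) dv

Using F^*(f dg) = (f ∘ F) d(g ∘ F), substitute each coordinate x_i by F_i(u, v) in f_i, and replace dx_i by d F_i = (∂F_i/∂u) du + (∂F_i/∂v) dv.
  For the x component: f_1(F) = v*(-2*u + v); d F_1 = (-2*v) du + (-2*u + 2*v) dv
  For the y component: f_2(F) = 2; d F_2 = (2*u) du + (0) dv
Combining and collecting du, dv coefficients:
  coeff of du: 4*u*v^2 + 4*u - 2*v^3
  coeff of dv: 2*v*(2*u^2 - 3*u*v + v^2)
F^* omega = (4*u*v^2 + 4*u - 2*v^3) du + (2*v*(2*u^2 - 3*u*v + v^2)) dv.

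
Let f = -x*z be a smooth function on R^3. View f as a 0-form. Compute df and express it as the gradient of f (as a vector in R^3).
df = (-z) dx + (0) dy + (-x) dz; grad f = (-z, 0, -x)

For a 0-form f, d f = (∂f/∂x) dx + (∂f/∂y) dy + (∂f/∂z) dz. The components of the vector representation are exactly the entries of grad f in Cartesian coordinates:
  ∂f/∂x = -z
  ∂f/∂y = 0
  ∂f/∂z = -x.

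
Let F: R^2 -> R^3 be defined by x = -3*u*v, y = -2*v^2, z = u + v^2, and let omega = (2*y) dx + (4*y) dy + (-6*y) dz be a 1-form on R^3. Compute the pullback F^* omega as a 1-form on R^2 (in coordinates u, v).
F^* omega = (12*v^2*(v + 1)) du + (v^2*(12*u + 56*v)) dv

Using F^*(f dg) = (f ∘ F) d(g ∘ F), substitute each coordinate x_i by F_i(u, v) in f_i, and replace dx_i by d F_i = (∂F_i/∂u) du + (∂F_i/∂v) dv.
  For the x component: f_1(F) = -4*v^2; d F_1 = (-3*v) du + (-3*u) dv
  For the y component: f_2(F) = -8*v^2; d F_2 = (0) du + (-4*v) dv
  For the z component: f_3(F) = 12*v^2; d F_3 = (1) du + (2*v) dv
Combining and collecting du, dv coefficients:
  coeff of du: 12*v^2*(v + 1)
  coeff of dv: v^2*(12*u + 56*v)
F^* omega = (12*v^2*(v + 1)) du + (v^2*(12*u + 56*v)) dv.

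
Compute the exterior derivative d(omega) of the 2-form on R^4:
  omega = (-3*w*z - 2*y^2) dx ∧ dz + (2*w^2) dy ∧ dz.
d(omega) = (4*y) dx ∧ dy ∧ dz + (-3*z) dx ∧ dz ∧ dw + (4*w) dy ∧ dz ∧ dw

For a 2-form omega = sum_{i<j} g_{ij} dx_i ∧ dx_j, the exterior derivative is
  d(omega) = sum_{i<j} d(g_{ij}) ∧ dx_i ∧ dx_j = sum_{i<j, k} (∂g_{ij}/∂x_k) dx_k ∧ dx_i ∧ dx_j.
Expand each term, using dx_k ∧ dx_i ∧ dx_j = sgn(permutation) dx_{(a)} ∧ dx_{(b)} ∧ dx_{(c)} with (a < b < c) sorted:
  d(-3*w*z - 2*y^2) includes (∂/∂y)(-3*w*z - 2*y^2) dy = (-4*y) dy, which multiplied by dx ∧ dz gives (4*y) dx ∧ dy ∧ dz
  d(-3*w*z - 2*y^2) includes (∂/∂w)(-3*w*z - 2*y^2) dw = (-3*z) dw, which multiplied by dx ∧ dz gives (-3*z) dx ∧ dz ∧ dw
  d(2*w^2) includes (∂/∂w)(2*w^2) dw = (4*w) dw, which multiplied by dy ∧ dz gives (4*w) dy ∧ dz ∧ dw
Collecting like 3-forms: d(omega) = (4*y) dx ∧ dy ∧ dz + (-3*z) dx ∧ dz ∧ dw + (4*w) dy ∧ dz ∧ dw.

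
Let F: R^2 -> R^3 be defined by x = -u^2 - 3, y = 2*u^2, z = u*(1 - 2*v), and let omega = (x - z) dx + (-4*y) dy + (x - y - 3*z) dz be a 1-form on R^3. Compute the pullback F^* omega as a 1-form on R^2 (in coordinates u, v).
F^* omega = (-30*u^3 + 2*u^2*v - u^2 - 12*u*v^2 + 12*u*v + 3*u + 6*v - 3) du + (6*u*(u^2 - 2*u*v + u + 1)) dv

Using F^*(f dg) = (f ∘ F) d(g ∘ F), substitute each coordinate x_i by F_i(u, v) in f_i, and replace dx_i by d F_i = (∂F_i/∂u) du + (∂F_i/∂v) dv.
  For the x component: f_1(F) = -u^2 + 2*u*v - u - 3; d F_1 = (-2*u) du + (0) dv
  For the y component: f_2(F) = -8*u^2; d F_2 = (4*u) du + (0) dv
  For the z component: f_3(F) = -3*u^2 + 6*u*v - 3*u - 3; d F_3 = (1 - 2*v) du + (-2*u) dv
Combining and collecting du, dv coefficients:
  coeff of du: -30*u^3 + 2*u^2*v - u^2 - 12*u*v^2 + 12*u*v + 3*u + 6*v - 3
  coeff of dv: 6*u*(u^2 - 2*u*v + u + 1)
F^* omega = (-30*u^3 + 2*u^2*v - u^2 - 12*u*v^2 + 12*u*v + 3*u + 6*v - 3) du + (6*u*(u^2 - 2*u*v + u + 1)) dv.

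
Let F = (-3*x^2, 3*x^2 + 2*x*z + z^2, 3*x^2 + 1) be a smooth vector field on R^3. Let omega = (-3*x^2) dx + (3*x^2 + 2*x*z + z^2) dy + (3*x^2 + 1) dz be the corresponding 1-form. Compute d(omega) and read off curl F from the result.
d(omega) = (-2*x - 2*z) dy ∧ dz + (-6*x) dz ∧ dx + (6*x + 2*z) dx ∧ dy; curl F = (-2*x - 2*z, -6*x, 6*x + 2*z)

d omega = sum_{i<j} (∂f_j/∂x_i - ∂f_i/∂x_j) dx_i ∧ dx_j. Under the identification (dy ∧ dz, dz ∧ dx, dx ∧ dy) ↔ (e_x, e_y, e_z), the coefficients are exactly the components of curl F. Compute:
  ∂R/∂y - ∂Q/∂z = (0) - (2*x + 2*z) = -2*x - 2*z
  ∂P/∂z - ∂R/∂x = (0) - (6*x) = -6*x
  ∂Q/∂x - ∂P/∂y = (6*x + 2*z) - (0) = 6*x + 2*z.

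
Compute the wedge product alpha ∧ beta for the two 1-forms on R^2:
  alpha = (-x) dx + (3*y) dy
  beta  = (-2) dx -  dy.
alpha ∧ beta = (x + 6*y) dx ∧ dy

Distribute the wedge, using dx_i ∧ dx_j = -dx_j ∧ dx_i and dx_i ∧ dx_i = 0. For each pair (i, j) with i < j, the coefficient of dx_i ∧ dx_j in alpha ∧ beta is (alpha_i * beta_j - alpha_j * beta_i). Collecting: alpha ∧ beta = (x + 6*y) dx ∧ dy.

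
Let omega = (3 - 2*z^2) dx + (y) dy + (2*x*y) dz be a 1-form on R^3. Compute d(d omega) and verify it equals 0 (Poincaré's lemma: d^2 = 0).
d(d omega) = 0

Step 1: d omega = sum_{i<j} (∂f_j/∂x_i - ∂f_i/∂x_j) dx_i ∧ dx_j:
  coeff of dx ∧ dy: 0
  coeff of dx ∧ dz: 2*y + 4*z
  coeff of dy ∧ dz: 2*x
Step 2: Apply d again to each 2-form coefficient. The only possible 3-form in R^3 is dx ∧ dy ∧ dz, with coefficient
  ∂(coeff of dy∧dz)/∂x - ∂(coeff of dx∧dz)/∂y + ∂(coeff of dx∧dy)/∂z
  = ∂/∂x (2*x) - ∂/∂y (2*y + 4*z) + ∂/∂z (0).
Each of these terms simplifies to sums of mixed partials that cancel in pairs. The result is 0 (by equality of mixed partials for smooth functions — Schwarz / Clairaut).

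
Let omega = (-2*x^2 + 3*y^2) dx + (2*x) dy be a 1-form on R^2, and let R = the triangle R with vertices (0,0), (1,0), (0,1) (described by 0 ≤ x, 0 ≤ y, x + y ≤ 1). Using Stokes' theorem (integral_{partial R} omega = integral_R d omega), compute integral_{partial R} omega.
integral_(partial R) omega = 0

Stokes: integral_partial_R omega = integral_R d omega with d omega = (∂Q/∂x - ∂P/∂y) dx ∧ dy.
  ∂Q/∂x = 2
  ∂P/∂y = 6*y
  integrand = ∂Q/∂x - ∂P/∂y = 2 - 6*y.
Integrating over R: integral_0^1 integral_0^{1-x} (2 - 6*y) dy dx = 0.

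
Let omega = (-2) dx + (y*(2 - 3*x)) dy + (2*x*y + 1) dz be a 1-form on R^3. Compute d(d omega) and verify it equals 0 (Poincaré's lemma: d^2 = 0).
d(d omega) = 0

Step 1: d omega = sum_{i<j} (∂f_j/∂x_i - ∂f_i/∂x_j) dx_i ∧ dx_j:
  coeff of dx ∧ dy: -3*y
  coeff of dx ∧ dz: 2*y
  coeff of dy ∧ dz: 2*x
Step 2: Apply d again to each 2-form coefficient. The only possible 3-form in R^3 is dx ∧ dy ∧ dz, with coefficient
  ∂(coeff of dy∧dz)/∂x - ∂(coeff of dx∧dz)/∂y + ∂(coeff of dx∧dy)/∂z
  = ∂/∂x (2*x) - ∂/∂y (2*y) + ∂/∂z (-3*y).
Each of these terms simplifies to sums of mixed partials that cancel in pairs. The result is 0 (by equality of mixed partials for smooth functions — Schwarz / Clairaut).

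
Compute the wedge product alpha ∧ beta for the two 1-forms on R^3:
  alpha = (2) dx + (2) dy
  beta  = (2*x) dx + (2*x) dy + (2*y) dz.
alpha ∧ beta = (4*y) dx ∧ dz + (4*y) dy ∧ dz

Distribute the wedge, using dx_i ∧ dx_j = -dx_j ∧ dx_i and dx_i ∧ dx_i = 0. For each pair (i, j) with i < j, the coefficient of dx_i ∧ dx_j in alpha ∧ beta is (alpha_i * beta_j - alpha_j * beta_i). Collecting: alpha ∧ beta = (4*y) dx ∧ dz + (4*y) dy ∧ dz.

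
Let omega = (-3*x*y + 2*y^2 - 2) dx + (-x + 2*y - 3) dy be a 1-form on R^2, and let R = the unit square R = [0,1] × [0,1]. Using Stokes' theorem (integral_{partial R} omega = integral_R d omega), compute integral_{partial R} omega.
integral_(partial R) omega = -3/2

Stokes: integral_partial_R omega = integral_R d omega with d omega = (∂Q/∂x - ∂P/∂y) dx ∧ dy.
  ∂Q/∂x = -1
  ∂P/∂y = -3*x + 4*y
  integrand = ∂Q/∂x - ∂P/∂y = 3*x - 4*y - 1.
Integrating over R: integral_0^1 integral_0^1 (3*x - 4*y - 1) dx dy = -3/2.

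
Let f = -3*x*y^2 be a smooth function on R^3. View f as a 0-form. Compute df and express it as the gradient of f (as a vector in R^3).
df = (-3*y^2) dx + (-6*x*y) dy + (0) dz; grad f = (-3*y^2, -6*x*y, 0)

For a 0-form f, d f = (∂f/∂x) dx + (∂f/∂y) dy + (∂f/∂z) dz. The components of the vector representation are exactly the entries of grad f in Cartesian coordinates:
  ∂f/∂x = -3*y^2
  ∂f/∂y = -6*x*y
  ∂f/∂z = 0.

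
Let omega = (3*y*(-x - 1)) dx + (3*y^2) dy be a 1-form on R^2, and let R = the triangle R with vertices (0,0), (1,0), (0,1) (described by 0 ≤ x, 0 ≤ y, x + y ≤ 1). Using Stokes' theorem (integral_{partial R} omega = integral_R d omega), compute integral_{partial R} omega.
integral_(partial R) omega = 2

Stokes: integral_partial_R omega = integral_R d omega with d omega = (∂Q/∂x - ∂P/∂y) dx ∧ dy.
  ∂Q/∂x = 0
  ∂P/∂y = -3*x - 3
  integrand = ∂Q/∂x - ∂P/∂y = 3*x + 3.
Integrating over R: integral_0^1 integral_0^{1-x} (3*x + 3) dy dx = 2.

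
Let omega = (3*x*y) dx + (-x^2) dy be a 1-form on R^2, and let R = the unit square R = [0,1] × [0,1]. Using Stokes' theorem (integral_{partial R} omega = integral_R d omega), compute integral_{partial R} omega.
integral_(partial R) omega = -5/2

Stokes: integral_partial_R omega = integral_R d omega with d omega = (∂Q/∂x - ∂P/∂y) dx ∧ dy.
  ∂Q/∂x = -2*x
  ∂P/∂y = 3*x
  integrand = ∂Q/∂x - ∂P/∂y = -5*x.
Integrating over R: integral_0^1 integral_0^1 (-5*x) dx dy = -5/2.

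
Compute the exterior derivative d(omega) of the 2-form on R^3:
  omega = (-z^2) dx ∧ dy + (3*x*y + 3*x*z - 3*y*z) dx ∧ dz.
d(omega) = (-3*x + z) dx ∧ dy ∧ dz

For a 2-form omega = sum_{i<j} g_{ij} dx_i ∧ dx_j, the exterior derivative is
  d(omega) = sum_{i<j} d(g_{ij}) ∧ dx_i ∧ dx_j = sum_{i<j, k} (∂g_{ij}/∂x_k) dx_k ∧ dx_i ∧ dx_j.
Expand each term, using dx_k ∧ dx_i ∧ dx_j = sgn(permutation) dx_{(a)} ∧ dx_{(b)} ∧ dx_{(c)} with (a < b < c) sorted:
  d(-z^2) includes (∂/∂z)(-z^2) dz = (-2*z) dz, which multiplied by dx ∧ dy gives (-2*z) dx ∧ dy ∧ dz
  d(3*x*y + 3*x*z - 3*y*z) includes (∂/∂y)(3*x*y + 3*x*z - 3*y*z) dy = (3*x - 3*z) dy, which multiplied by dx ∧ dz gives (-3*x + 3*z) dx ∧ dy ∧ dz
Collecting like 3-forms: d(omega) = (-3*x + z) dx ∧ dy ∧ dz.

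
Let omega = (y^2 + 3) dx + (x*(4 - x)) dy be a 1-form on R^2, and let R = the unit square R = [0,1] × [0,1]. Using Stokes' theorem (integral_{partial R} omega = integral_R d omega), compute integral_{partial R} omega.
integral_(partial R) omega = 2

Stokes: integral_partial_R omega = integral_R d omega with d omega = (∂Q/∂x - ∂P/∂y) dx ∧ dy.
  ∂Q/∂x = 4 - 2*x
  ∂P/∂y = 2*y
  integrand = ∂Q/∂x - ∂P/∂y = -2*x - 2*y + 4.
Integrating over R: integral_0^1 integral_0^1 (-2*x - 2*y + 4) dx dy = 2.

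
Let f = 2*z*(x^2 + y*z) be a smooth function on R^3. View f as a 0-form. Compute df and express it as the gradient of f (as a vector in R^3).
df = (4*x*z) dx + (2*z^2) dy + (2*x^2 + 4*y*z) dz; grad f = (4*x*z, 2*z^2, 2*x^2 + 4*y*z)

For a 0-form f, d f = (∂f/∂x) dx + (∂f/∂y) dy + (∂f/∂z) dz. The components of the vector representation are exactly the entries of grad f in Cartesian coordinates:
  ∂f/∂x = 4*x*z
  ∂f/∂y = 2*z^2
  ∂f/∂z = 2*x^2 + 4*y*z.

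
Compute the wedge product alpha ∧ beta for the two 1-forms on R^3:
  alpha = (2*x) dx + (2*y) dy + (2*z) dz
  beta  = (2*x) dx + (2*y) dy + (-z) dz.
alpha ∧ beta = (-6*x*z) dx ∧ dz + (-6*y*z) dy ∧ dz

Distribute the wedge, using dx_i ∧ dx_j = -dx_j ∧ dx_i and dx_i ∧ dx_i = 0. For each pair (i, j) with i < j, the coefficient of dx_i ∧ dx_j in alpha ∧ beta is (alpha_i * beta_j - alpha_j * beta_i). Collecting: alpha ∧ beta = (-6*x*z) dx ∧ dz + (-6*y*z) dy ∧ dz.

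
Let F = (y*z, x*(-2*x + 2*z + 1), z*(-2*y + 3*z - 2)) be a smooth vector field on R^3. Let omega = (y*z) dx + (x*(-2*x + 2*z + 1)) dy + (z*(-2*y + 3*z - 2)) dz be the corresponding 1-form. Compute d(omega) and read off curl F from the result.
d(omega) = (-2*x - 2*z) dy ∧ dz + (y) dz ∧ dx + (-4*x + z + 1) dx ∧ dy; curl F = (-2*x - 2*z, y, -4*x + z + 1)

d omega = sum_{i<j} (∂f_j/∂x_i - ∂f_i/∂x_j) dx_i ∧ dx_j. Under the identification (dy ∧ dz, dz ∧ dx, dx ∧ dy) ↔ (e_x, e_y, e_z), the coefficients are exactly the components of curl F. Compute:
  ∂R/∂y - ∂Q/∂z = (-2*z) - (2*x) = -2*x - 2*z
  ∂P/∂z - ∂R/∂x = (y) - (0) = y
  ∂Q/∂x - ∂P/∂y = (-4*x + 2*z + 1) - (z) = -4*x + z + 1.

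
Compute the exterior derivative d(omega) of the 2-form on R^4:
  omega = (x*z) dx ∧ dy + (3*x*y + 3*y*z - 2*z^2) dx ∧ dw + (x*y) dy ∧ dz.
d(omega) = (x + y) dx ∧ dy ∧ dz + (-3*x - 3*z) dx ∧ dy ∧ dw + (-3*y + 4*z) dx ∧ dz ∧ dw

For a 2-form omega = sum_{i<j} g_{ij} dx_i ∧ dx_j, the exterior derivative is
  d(omega) = sum_{i<j} d(g_{ij}) ∧ dx_i ∧ dx_j = sum_{i<j, k} (∂g_{ij}/∂x_k) dx_k ∧ dx_i ∧ dx_j.
Expand each term, using dx_k ∧ dx_i ∧ dx_j = sgn(permutation) dx_{(a)} ∧ dx_{(b)} ∧ dx_{(c)} with (a < b < c) sorted:
  d(x*z) includes (∂/∂z)(x*z) dz = (x) dz, which multiplied by dx ∧ dy gives (x) dx ∧ dy ∧ dz
  d(3*x*y + 3*y*z - 2*z^2) includes (∂/∂y)(3*x*y + 3*y*z - 2*z^2) dy = (3*x + 3*z) dy, which multiplied by dx ∧ dw gives (-3*x - 3*z) dx ∧ dy ∧ dw
  d(3*x*y + 3*y*z - 2*z^2) includes (∂/∂z)(3*x*y + 3*y*z - 2*z^2) dz = (3*y - 4*z) dz, which multiplied by dx ∧ dw gives (-3*y + 4*z) dx ∧ dz ∧ dw
  d(x*y) includes (∂/∂x)(x*y) dx = (y) dx, which multiplied by dy ∧ dz gives (y) dx ∧ dy ∧ dz
Collecting like 3-forms: d(omega) = (x + y) dx ∧ dy ∧ dz + (-3*x - 3*z) dx ∧ dy ∧ dw + (-3*y + 4*z) dx ∧ dz ∧ dw.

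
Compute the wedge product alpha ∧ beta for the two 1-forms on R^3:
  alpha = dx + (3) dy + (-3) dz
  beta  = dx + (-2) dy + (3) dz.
alpha ∧ beta = (-5) dx ∧ dy + (6) dx ∧ dz + (3) dy ∧ dz

Distribute the wedge, using dx_i ∧ dx_j = -dx_j ∧ dx_i and dx_i ∧ dx_i = 0. For each pair (i, j) with i < j, the coefficient of dx_i ∧ dx_j in alpha ∧ beta is (alpha_i * beta_j - alpha_j * beta_i). Collecting: alpha ∧ beta = (-5) dx ∧ dy + (6) dx ∧ dz + (3) dy ∧ dz.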